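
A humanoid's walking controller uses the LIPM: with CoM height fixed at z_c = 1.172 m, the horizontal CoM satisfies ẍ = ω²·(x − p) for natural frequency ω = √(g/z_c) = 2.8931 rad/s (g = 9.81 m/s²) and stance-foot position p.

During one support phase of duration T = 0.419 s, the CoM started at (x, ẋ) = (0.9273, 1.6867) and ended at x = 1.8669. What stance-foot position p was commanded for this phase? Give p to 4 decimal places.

p = 0.8711

ωT = 2.8931·0.419 = 1.212209; cosh(ωT) = 1.829220, sinh(ωT) = 1.531681
x(T) = p + (x₀−p)·cosh(ωT) + (ẋ₀/ω)·sinh(ωT) ⇒ p·(1 − cosh) = x(T) − x₀·cosh − (ẋ₀/ω)·sinh
numerator   = 1.8669 − (0.9273)·1.829220 − (1.6867/2.8931)·1.531681 = -0.722317
denominator = 1 − 1.829220 = -0.829220
p = -0.722317 / -0.829220 = 0.8711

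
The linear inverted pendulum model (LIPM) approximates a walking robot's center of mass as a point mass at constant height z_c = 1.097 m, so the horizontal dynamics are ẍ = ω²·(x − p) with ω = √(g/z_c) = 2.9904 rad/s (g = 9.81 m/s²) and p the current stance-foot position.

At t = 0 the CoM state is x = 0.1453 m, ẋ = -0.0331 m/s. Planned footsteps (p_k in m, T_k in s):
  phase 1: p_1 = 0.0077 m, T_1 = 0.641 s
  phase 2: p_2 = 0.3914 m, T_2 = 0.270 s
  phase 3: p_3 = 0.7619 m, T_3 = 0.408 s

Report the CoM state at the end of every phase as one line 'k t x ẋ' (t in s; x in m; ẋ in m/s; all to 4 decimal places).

1 0.6410 0.4488 1.2537
2 0.9110 0.8451 1.8392
3 1.3190 1.8659 3.7710

phase 1: p=0.0077, T=0.641, ωT=1.916846, cosh=3.473276, sinh=3.326206; start (x,ẋ)=(0.145300, -0.033100) → end (x,ẋ)=(0.448806, 1.253699)
phase 2: p=0.3914, T=0.270, ωT=0.807408, cosh=1.344051, sinh=0.898038; start (x,ẋ)=(0.448806, 1.253699) → end (x,ẋ)=(0.845051, 1.839197)
phase 3: p=0.7619, T=0.408, ωT=1.220083, cosh=1.841338, sinh=1.546132; start (x,ẋ)=(0.845051, 1.839197) → end (x,ẋ)=(1.865932, 3.771036)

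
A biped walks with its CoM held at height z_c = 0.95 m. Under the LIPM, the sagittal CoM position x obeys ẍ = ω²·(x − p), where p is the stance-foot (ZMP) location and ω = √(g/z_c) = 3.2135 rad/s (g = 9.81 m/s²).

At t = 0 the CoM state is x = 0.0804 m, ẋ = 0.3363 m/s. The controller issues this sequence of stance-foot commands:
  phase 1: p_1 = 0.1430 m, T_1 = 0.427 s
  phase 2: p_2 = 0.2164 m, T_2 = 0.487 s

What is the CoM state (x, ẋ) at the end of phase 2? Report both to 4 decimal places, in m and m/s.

x = 0.4254, ẋ = 0.7493

phase 1: p=0.1430, T=0.427, ωT=1.372164, cosh=2.098718, sinh=1.845160; start (x,ẋ)=(0.080400, 0.336300) → end (x,ẋ)=(0.204720, 0.334617)
phase 2: p=0.2164, T=0.487, ωT=1.564974, cosh=2.495823, sinh=2.286730; start (x,ẋ)=(0.204720, 0.334617) → end (x,ẋ)=(0.425364, 0.749319)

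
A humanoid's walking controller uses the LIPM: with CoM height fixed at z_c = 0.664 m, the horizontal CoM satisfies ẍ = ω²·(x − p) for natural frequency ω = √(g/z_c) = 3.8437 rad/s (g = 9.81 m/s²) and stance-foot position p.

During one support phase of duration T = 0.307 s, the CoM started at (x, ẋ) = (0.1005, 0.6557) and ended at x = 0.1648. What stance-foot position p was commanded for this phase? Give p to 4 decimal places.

ωT = 3.8437·0.307 = 1.180016; cosh(ωT) = 1.780850, sinh(ωT) = 1.473576
x(T) = p + (x₀−p)·cosh(ωT) + (ẋ₀/ω)·sinh(ωT) ⇒ p·(1 − cosh) = x(T) − x₀·cosh − (ẋ₀/ω)·sinh
numerator   = 0.1648 − (0.1005)·1.780850 − (0.6557/3.8437)·1.473576 = -0.265554
denominator = 1 − 1.780850 = -0.780850
p = -0.265554 / -0.780850 = 0.3401

p = 0.3401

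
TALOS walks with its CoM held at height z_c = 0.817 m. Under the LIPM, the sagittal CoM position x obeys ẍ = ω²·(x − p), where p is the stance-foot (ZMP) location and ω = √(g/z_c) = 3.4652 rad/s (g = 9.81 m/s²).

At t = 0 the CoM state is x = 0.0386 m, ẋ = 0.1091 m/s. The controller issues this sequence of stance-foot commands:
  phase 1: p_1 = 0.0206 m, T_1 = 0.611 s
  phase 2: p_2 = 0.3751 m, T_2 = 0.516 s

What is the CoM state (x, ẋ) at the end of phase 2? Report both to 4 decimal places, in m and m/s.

x = 0.5146, ẋ = 0.6897

phase 1: p=0.0206, T=0.611, ωT=2.117237, cosh=4.214258, sinh=4.093894; start (x,ẋ)=(0.038600, 0.109100) → end (x,ẋ)=(0.225351, 0.715126)
phase 2: p=0.3751, T=0.516, ωT=1.788043, cosh=3.072515, sinh=2.905228; start (x,ẋ)=(0.225351, 0.715126) → end (x,ẋ)=(0.514556, 0.689682)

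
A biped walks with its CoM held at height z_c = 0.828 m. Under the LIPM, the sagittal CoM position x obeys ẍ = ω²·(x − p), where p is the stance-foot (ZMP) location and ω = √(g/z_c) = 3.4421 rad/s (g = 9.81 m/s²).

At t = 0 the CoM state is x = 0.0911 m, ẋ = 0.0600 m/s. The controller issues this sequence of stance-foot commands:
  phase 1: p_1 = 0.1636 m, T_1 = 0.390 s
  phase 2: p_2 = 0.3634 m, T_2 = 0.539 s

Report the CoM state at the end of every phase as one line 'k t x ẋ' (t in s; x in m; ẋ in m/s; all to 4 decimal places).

1 0.3900 0.0464 -0.3224
2 0.9290 -0.9667 -4.4582

phase 1: p=0.1636, T=0.390, ωT=1.342419, cosh=2.044753, sinh=1.783540; start (x,ẋ)=(0.091100, 0.060000) → end (x,ẋ)=(0.046445, -0.322401)
phase 2: p=0.3634, T=0.539, ωT=1.855292, cosh=3.274986, sinh=3.118578; start (x,ẋ)=(0.046445, -0.322401) → end (x,ẋ)=(-0.966723, -4.458203)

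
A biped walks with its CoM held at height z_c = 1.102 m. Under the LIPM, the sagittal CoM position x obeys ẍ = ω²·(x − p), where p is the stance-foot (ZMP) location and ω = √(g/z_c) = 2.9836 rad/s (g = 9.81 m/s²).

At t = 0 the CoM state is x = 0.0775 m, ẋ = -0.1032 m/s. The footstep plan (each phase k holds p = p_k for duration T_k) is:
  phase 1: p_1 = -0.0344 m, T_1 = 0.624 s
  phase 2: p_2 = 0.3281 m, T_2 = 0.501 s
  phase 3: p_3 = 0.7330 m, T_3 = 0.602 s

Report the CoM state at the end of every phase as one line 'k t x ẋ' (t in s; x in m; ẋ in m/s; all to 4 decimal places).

phase 1: p=-0.0344, T=0.624, ωT=1.861766, cosh=3.295246, sinh=3.139848; start (x,ẋ)=(0.077500, -0.103200) → end (x,ẋ)=(0.225734, 0.708215)
phase 2: p=0.3281, T=0.501, ωT=1.494784, cosh=2.341334, sinh=2.117037; start (x,ẋ)=(0.225734, 0.708215) → end (x,ẋ)=(0.590946, 1.011582)
phase 3: p=0.7330, T=0.602, ωT=1.796127, cosh=3.096102, sinh=2.930162; start (x,ẋ)=(0.590946, 1.011582) → end (x,ẋ)=(1.286650, 1.890063)

1 0.6240 0.2257 0.7082
2 1.1250 0.5909 1.0116
3 1.7270 1.2867 1.8901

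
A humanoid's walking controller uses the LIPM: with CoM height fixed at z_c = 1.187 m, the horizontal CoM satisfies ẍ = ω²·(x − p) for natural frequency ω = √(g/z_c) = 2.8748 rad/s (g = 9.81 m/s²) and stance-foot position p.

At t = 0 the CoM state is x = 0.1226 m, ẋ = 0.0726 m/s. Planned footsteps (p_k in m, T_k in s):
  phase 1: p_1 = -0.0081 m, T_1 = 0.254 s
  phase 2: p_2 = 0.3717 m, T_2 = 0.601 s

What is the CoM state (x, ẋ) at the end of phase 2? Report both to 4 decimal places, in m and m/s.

phase 1: p=-0.0081, T=0.254, ωT=0.730199, cosh=1.278654, sinh=0.796841; start (x,ẋ)=(0.122600, 0.072600) → end (x,ẋ)=(0.179143, 0.392232)
phase 2: p=0.3717, T=0.601, ωT=1.727755, cosh=2.902843, sinh=2.725160; start (x,ẋ)=(0.179143, 0.392232) → end (x,ẋ)=(0.184554, -0.369956)

x = 0.1846, ẋ = -0.3700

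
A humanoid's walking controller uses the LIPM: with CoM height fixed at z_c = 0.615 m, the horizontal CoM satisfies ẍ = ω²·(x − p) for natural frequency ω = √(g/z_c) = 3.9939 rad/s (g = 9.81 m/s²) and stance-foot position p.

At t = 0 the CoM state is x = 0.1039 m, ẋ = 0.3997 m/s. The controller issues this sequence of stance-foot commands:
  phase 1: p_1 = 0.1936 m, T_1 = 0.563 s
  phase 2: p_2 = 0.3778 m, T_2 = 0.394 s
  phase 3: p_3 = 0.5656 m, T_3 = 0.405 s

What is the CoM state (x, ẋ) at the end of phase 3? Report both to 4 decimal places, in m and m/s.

x = -0.9747, ẋ = -5.9694

phase 1: p=0.1936, T=0.563, ωT=2.248566, cosh=4.789844, sinh=4.684293; start (x,ẋ)=(0.103900, 0.399700) → end (x,ẋ)=(0.232744, 0.236339)
phase 2: p=0.3778, T=0.394, ωT=1.573597, cosh=2.515633, sinh=2.308334; start (x,ẋ)=(0.232744, 0.236339) → end (x,ẋ)=(0.149488, -0.742766)
phase 3: p=0.5656, T=0.405, ωT=1.617530, cosh=2.619505, sinh=2.421117; start (x,ẋ)=(0.149488, -0.742766) → end (x,ẋ)=(-0.974675, -5.969358)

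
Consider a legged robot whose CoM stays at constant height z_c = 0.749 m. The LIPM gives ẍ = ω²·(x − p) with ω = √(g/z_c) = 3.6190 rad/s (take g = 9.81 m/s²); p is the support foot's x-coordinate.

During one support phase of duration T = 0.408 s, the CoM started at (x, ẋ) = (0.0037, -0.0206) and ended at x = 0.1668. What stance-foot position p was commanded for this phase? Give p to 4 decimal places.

ωT = 3.6190·0.408 = 1.476552; cosh(ωT) = 2.303124, sinh(ωT) = 2.074700
x(T) = p + (x₀−p)·cosh(ωT) + (ẋ₀/ω)·sinh(ωT) ⇒ p·(1 − cosh) = x(T) − x₀·cosh − (ẋ₀/ω)·sinh
numerator   = 0.1668 − (0.0037)·2.303124 − (-0.0206/3.6190)·2.074700 = 0.170088
denominator = 1 − 2.303124 = -1.303124
p = 0.170088 / -1.303124 = -0.1305

p = -0.1305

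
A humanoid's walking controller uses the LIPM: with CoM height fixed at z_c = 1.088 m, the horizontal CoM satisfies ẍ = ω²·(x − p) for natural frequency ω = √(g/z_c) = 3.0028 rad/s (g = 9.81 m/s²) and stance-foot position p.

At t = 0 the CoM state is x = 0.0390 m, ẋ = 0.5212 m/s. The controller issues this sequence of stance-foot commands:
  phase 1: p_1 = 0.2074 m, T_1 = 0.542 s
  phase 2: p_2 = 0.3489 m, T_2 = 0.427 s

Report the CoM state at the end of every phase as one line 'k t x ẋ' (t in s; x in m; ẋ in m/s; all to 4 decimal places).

phase 1: p=0.2074, T=0.542, ωT=1.627518, cosh=2.643819, sinh=2.447402; start (x,ẋ)=(0.039000, 0.521200) → end (x,ẋ)=(0.186980, 0.140377)
phase 2: p=0.3489, T=0.427, ωT=1.282196, cosh=1.940986, sinh=1.663559; start (x,ẋ)=(0.186980, 0.140377) → end (x,ẋ)=(0.112384, -0.536376)

1 0.5420 0.1870 0.1404
2 0.9690 0.1124 -0.5364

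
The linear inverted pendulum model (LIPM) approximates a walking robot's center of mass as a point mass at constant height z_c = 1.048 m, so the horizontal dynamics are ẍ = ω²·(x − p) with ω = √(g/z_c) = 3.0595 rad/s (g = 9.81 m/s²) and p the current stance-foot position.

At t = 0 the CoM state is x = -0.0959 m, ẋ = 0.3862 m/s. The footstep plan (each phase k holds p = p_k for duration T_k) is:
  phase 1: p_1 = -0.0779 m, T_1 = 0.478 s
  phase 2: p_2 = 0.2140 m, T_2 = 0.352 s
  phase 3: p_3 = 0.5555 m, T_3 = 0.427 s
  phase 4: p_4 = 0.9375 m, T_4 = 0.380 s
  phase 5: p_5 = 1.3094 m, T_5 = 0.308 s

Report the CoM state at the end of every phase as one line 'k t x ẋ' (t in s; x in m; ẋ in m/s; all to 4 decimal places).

phase 1: p=-0.0779, T=0.478, ωT=1.462441, cosh=2.274077, sinh=2.042407; start (x,ẋ)=(-0.095900, 0.386200) → end (x,ẋ)=(0.138979, 0.765771)
phase 2: p=0.2140, T=0.352, ωT=1.076944, cosh=1.638165, sinh=1.297530; start (x,ẋ)=(0.138979, 0.765771) → end (x,ẋ)=(0.415866, 0.956642)
phase 3: p=0.5555, T=0.427, ωT=1.306407, cosh=1.981835, sinh=1.711044; start (x,ẋ)=(0.415866, 0.956642) → end (x,ẋ)=(0.813776, 1.164931)
phase 4: p=0.9375, T=0.380, ωT=1.162610, cosh=1.755469, sinh=1.442800; start (x,ẋ)=(0.813776, 1.164931) → end (x,ẋ)=(1.269665, 1.498852)
phase 5: p=1.3094, T=0.308, ωT=0.942326, cosh=1.477832, sinh=1.088111; start (x,ẋ)=(1.269665, 1.498852) → end (x,ẋ)=(1.783745, 2.082769)

1 0.4780 0.1390 0.7658
2 0.8300 0.4159 0.9566
3 1.2570 0.8138 1.1649
4 1.6370 1.2697 1.4989
5 1.9450 1.7837 2.0828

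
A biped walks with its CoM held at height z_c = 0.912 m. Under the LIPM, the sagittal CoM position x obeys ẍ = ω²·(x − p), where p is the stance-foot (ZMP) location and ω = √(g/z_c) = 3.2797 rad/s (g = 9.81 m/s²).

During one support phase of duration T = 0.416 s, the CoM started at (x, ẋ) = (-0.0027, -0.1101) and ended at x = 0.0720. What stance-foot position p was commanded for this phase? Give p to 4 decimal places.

p = -0.1282

ωT = 3.2797·0.416 = 1.364355; cosh(ωT) = 2.084372, sinh(ωT) = 1.828827
x(T) = p + (x₀−p)·cosh(ωT) + (ẋ₀/ω)·sinh(ωT) ⇒ p·(1 − cosh) = x(T) − x₀·cosh − (ẋ₀/ω)·sinh
numerator   = 0.0720 − (-0.0027)·2.084372 − (-0.1101/3.2797)·1.828827 = 0.139022
denominator = 1 − 2.084372 = -1.084372
p = 0.139022 / -1.084372 = -0.1282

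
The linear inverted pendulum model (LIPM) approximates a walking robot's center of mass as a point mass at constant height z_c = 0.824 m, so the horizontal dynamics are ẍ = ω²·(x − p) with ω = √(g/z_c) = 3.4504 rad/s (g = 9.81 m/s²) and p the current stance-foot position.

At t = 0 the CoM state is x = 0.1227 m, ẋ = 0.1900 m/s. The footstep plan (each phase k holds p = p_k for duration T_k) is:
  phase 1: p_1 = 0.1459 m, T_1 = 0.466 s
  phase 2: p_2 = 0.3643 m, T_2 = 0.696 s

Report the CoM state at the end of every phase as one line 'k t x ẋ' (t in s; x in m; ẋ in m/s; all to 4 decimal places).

1 0.4660 0.2176 0.3015
2 1.1620 0.0263 -1.0931

phase 1: p=0.1459, T=0.466, ωT=1.607886, cosh=2.596279, sinh=2.395969; start (x,ẋ)=(0.122700, 0.190000) → end (x,ẋ)=(0.217603, 0.301498)
phase 2: p=0.3643, T=0.696, ωT=2.401478, cosh=5.565035, sinh=5.474451; start (x,ẋ)=(0.217603, 0.301498) → end (x,ẋ)=(0.026286, -1.093123)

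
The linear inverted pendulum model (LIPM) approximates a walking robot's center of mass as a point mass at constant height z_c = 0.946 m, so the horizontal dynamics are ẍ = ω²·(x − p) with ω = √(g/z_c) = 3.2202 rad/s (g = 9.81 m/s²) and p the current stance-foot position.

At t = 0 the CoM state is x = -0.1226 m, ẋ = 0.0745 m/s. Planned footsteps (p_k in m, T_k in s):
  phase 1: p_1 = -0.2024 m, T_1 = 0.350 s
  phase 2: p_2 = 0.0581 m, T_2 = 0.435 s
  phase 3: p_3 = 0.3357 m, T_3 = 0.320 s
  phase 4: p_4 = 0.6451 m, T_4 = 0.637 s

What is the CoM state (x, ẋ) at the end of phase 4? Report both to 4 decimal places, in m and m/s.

phase 1: p=-0.2024, T=0.350, ωT=1.127070, cosh=1.705290, sinh=1.381309; start (x,ẋ)=(-0.122600, 0.074500) → end (x,ẋ)=(-0.034361, 0.482002)
phase 2: p=0.0581, T=0.435, ωT=1.400787, cosh=2.152398, sinh=1.905995; start (x,ẋ)=(-0.034361, 0.482002) → end (x,ẋ)=(0.144378, 0.469964)
phase 3: p=0.3357, T=0.320, ωT=1.030464, cosh=1.579604, sinh=1.222762; start (x,ẋ)=(0.144378, 0.469964) → end (x,ẋ)=(0.211940, -0.010982)
phase 4: p=0.6451, T=0.637, ωT=2.051267, cosh=3.953162, sinh=3.824590; start (x,ẋ)=(0.211940, -0.010982) → end (x,ẋ)=(-1.080296, -5.378192)

x = -1.0803, ẋ = -5.3782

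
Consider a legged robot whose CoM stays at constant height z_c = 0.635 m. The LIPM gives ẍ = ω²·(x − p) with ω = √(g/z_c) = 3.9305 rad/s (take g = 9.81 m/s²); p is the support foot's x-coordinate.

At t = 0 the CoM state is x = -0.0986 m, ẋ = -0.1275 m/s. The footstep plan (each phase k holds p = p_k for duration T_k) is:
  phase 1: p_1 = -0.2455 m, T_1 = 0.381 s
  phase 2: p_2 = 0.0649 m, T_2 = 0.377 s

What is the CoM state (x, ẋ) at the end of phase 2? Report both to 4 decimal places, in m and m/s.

phase 1: p=-0.2455, T=0.381, ωT=1.497521, cosh=2.347137, sinh=2.123453; start (x,ẋ)=(-0.098600, -0.127500) → end (x,ẋ)=(0.030413, 0.926802)
phase 2: p=0.0649, T=0.377, ωT=1.481799, cosh=2.314041, sinh=2.086812; start (x,ẋ)=(0.030413, 0.926802) → end (x,ẋ)=(0.477160, 1.861784)

x = 0.4772, ẋ = 1.8618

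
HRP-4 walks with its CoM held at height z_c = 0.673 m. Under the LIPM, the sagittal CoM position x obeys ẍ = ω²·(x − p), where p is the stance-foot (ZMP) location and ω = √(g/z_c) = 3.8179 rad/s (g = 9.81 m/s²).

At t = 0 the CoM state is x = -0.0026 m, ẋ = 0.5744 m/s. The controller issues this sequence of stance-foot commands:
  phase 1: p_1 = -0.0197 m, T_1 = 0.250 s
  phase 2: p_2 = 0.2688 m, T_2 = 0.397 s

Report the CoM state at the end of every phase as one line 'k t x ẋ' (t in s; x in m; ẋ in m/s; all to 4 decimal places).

1 0.2500 0.1722 0.9287
2 0.6470 0.5654 1.4172

phase 1: p=-0.0197, T=0.250, ωT=0.954475, cosh=1.491160, sinh=1.106146; start (x,ẋ)=(-0.002600, 0.574400) → end (x,ẋ)=(0.172218, 0.928739)
phase 2: p=0.2688, T=0.397, ωT=1.515706, cosh=2.386144, sinh=2.166491; start (x,ẋ)=(0.172218, 0.928739) → end (x,ẋ)=(0.565359, 1.417228)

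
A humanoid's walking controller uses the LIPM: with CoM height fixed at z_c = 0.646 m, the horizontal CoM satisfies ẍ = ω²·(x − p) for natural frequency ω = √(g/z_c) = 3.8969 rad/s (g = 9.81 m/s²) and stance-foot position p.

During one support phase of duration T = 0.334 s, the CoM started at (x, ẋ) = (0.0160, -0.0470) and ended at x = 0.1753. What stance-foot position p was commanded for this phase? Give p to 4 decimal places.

p = -0.1687

ωT = 3.8969·0.334 = 1.301565; cosh(ωT) = 1.973574, sinh(ωT) = 1.701468
x(T) = p + (x₀−p)·cosh(ωT) + (ẋ₀/ω)·sinh(ωT) ⇒ p·(1 − cosh) = x(T) − x₀·cosh − (ẋ₀/ω)·sinh
numerator   = 0.1753 − (0.0160)·1.973574 − (-0.0470/3.8969)·1.701468 = 0.164244
denominator = 1 − 1.973574 = -0.973574
p = 0.164244 / -0.973574 = -0.1687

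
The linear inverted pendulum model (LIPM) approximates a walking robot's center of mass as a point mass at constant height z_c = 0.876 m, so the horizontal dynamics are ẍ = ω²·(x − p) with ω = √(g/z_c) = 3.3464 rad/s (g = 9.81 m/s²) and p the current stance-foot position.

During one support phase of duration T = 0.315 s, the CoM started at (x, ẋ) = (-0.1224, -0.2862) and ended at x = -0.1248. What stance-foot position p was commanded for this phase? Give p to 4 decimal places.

p = -0.2955

ωT = 3.3464·0.315 = 1.054116; cosh(ωT) = 1.608969, sinh(ωT) = 1.260469
x(T) = p + (x₀−p)·cosh(ωT) + (ẋ₀/ω)·sinh(ωT) ⇒ p·(1 − cosh) = x(T) − x₀·cosh − (ẋ₀/ω)·sinh
numerator   = -0.1248 − (-0.1224)·1.608969 − (-0.2862/3.3464)·1.260469 = 0.179939
denominator = 1 − 1.608969 = -0.608969
p = 0.179939 / -0.608969 = -0.2955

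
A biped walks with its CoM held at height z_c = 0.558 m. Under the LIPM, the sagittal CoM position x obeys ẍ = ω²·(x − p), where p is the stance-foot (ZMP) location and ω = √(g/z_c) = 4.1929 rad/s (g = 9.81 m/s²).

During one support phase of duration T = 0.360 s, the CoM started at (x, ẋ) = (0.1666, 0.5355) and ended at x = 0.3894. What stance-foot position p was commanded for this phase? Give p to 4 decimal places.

p = 0.2045

ωT = 4.1929·0.360 = 1.509444; cosh(ωT) = 2.372624, sinh(ωT) = 2.151591
x(T) = p + (x₀−p)·cosh(ωT) + (ẋ₀/ω)·sinh(ωT) ⇒ p·(1 − cosh) = x(T) − x₀·cosh − (ẋ₀/ω)·sinh
numerator   = 0.3894 − (0.1666)·2.372624 − (0.5355/4.1929)·2.151591 = -0.280671
denominator = 1 − 2.372624 = -1.372624
p = -0.280671 / -1.372624 = 0.2045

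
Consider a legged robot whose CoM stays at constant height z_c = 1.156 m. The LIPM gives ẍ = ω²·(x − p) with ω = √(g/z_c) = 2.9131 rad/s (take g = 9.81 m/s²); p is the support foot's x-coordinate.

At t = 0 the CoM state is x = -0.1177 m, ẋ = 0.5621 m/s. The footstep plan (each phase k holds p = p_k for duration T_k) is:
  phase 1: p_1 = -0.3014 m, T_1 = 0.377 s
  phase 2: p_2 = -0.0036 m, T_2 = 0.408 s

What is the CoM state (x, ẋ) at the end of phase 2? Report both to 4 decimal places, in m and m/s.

x = 1.3156, ẋ = 4.1100

phase 1: p=-0.3014, T=0.377, ωT=1.098239, cosh=1.666169, sinh=1.332711; start (x,ẋ)=(-0.117700, 0.562100) → end (x,ẋ)=(0.261830, 1.649736)
phase 2: p=-0.0036, T=0.408, ωT=1.188545, cosh=1.793483, sinh=1.488819; start (x,ẋ)=(0.261830, 1.649736) → end (x,ẋ)=(1.315586, 4.109961)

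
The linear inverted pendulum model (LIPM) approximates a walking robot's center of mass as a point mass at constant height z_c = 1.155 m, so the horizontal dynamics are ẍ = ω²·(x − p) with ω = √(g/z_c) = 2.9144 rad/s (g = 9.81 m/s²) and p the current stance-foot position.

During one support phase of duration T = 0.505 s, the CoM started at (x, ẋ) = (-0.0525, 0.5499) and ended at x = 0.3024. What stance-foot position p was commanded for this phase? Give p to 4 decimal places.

ωT = 2.9144·0.505 = 1.471772; cosh(ωT) = 2.293234, sinh(ωT) = 2.063715
x(T) = p + (x₀−p)·cosh(ωT) + (ẋ₀/ω)·sinh(ωT) ⇒ p·(1 − cosh) = x(T) − x₀·cosh − (ẋ₀/ω)·sinh
numerator   = 0.3024 − (-0.0525)·2.293234 − (0.5499/2.9144)·2.063715 = 0.033405
denominator = 1 − 2.293234 = -1.293234
p = 0.033405 / -1.293234 = -0.0258

p = -0.0258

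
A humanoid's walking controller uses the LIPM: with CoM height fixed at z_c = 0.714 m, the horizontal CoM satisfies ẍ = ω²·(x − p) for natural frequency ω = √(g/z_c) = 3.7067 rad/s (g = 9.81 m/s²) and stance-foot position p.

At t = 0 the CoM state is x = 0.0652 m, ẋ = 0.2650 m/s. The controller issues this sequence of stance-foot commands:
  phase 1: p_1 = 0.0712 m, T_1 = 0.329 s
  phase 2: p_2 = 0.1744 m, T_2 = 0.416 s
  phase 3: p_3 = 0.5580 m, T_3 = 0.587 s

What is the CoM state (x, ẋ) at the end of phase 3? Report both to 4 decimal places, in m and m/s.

phase 1: p=0.0712, T=0.329, ωT=1.219504, cosh=1.840443, sinh=1.545066; start (x,ẋ)=(0.065200, 0.265000) → end (x,ẋ)=(0.170617, 0.453355)
phase 2: p=0.1744, T=0.416, ωT=1.541987, cosh=2.443912, sinh=2.229957; start (x,ẋ)=(0.170617, 0.453355) → end (x,ẋ)=(0.437895, 1.076694)
phase 3: p=0.5580, T=0.587, ωT=2.175833, cosh=4.461517, sinh=4.348003; start (x,ẋ)=(0.437895, 1.076694) → end (x,ẋ)=(1.285123, 2.867982)

x = 1.2851, ẋ = 2.8680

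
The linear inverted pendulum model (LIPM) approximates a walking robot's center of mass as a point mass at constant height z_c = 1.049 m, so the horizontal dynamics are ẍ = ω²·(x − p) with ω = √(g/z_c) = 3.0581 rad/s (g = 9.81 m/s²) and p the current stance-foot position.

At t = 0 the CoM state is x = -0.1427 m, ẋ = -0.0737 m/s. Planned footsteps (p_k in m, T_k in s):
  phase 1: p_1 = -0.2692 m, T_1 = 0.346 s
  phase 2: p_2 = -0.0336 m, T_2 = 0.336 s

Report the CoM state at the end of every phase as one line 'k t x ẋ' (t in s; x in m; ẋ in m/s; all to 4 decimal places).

1 0.3460 -0.0956 0.3711
2 0.6820 0.0166 0.3541

phase 1: p=-0.2692, T=0.346, ωT=1.058103, cosh=1.614007, sinh=1.266893; start (x,ẋ)=(-0.142700, -0.073700) → end (x,ẋ)=(-0.095560, 0.371145)
phase 2: p=-0.0336, T=0.336, ωT=1.027522, cosh=1.576013, sinh=1.218120; start (x,ẋ)=(-0.095560, 0.371145) → end (x,ẋ)=(0.016586, 0.354119)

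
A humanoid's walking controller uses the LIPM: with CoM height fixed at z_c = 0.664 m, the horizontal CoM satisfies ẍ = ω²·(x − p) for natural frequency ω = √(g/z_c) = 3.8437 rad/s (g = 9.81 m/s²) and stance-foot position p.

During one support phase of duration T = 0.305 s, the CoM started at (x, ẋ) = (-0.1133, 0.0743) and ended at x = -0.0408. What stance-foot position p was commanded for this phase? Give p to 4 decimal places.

p = -0.1708

ωT = 3.8437·0.305 = 1.172329; cosh(ωT) = 1.769574, sinh(ωT) = 1.459929
x(T) = p + (x₀−p)·cosh(ωT) + (ẋ₀/ω)·sinh(ωT) ⇒ p·(1 − cosh) = x(T) − x₀·cosh − (ẋ₀/ω)·sinh
numerator   = -0.0408 − (-0.1133)·1.769574 − (0.0743/3.8437)·1.459929 = 0.131472
denominator = 1 − 1.769574 = -0.769574
p = 0.131472 / -0.769574 = -0.1708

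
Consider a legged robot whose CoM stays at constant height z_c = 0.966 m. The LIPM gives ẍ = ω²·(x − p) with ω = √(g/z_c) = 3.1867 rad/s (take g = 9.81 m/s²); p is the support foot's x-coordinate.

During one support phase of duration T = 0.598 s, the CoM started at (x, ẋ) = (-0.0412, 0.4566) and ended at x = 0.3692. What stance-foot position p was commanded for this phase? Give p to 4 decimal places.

p = -0.0163

ωT = 3.1867·0.598 = 1.905647; cosh(ωT) = 3.436240, sinh(ωT) = 3.287514
x(T) = p + (x₀−p)·cosh(ωT) + (ẋ₀/ω)·sinh(ωT) ⇒ p·(1 − cosh) = x(T) − x₀·cosh − (ẋ₀/ω)·sinh
numerator   = 0.3692 − (-0.0412)·3.436240 − (0.4566/3.1867)·3.287514 = 0.039728
denominator = 1 − 3.436240 = -2.436240
p = 0.039728 / -2.436240 = -0.0163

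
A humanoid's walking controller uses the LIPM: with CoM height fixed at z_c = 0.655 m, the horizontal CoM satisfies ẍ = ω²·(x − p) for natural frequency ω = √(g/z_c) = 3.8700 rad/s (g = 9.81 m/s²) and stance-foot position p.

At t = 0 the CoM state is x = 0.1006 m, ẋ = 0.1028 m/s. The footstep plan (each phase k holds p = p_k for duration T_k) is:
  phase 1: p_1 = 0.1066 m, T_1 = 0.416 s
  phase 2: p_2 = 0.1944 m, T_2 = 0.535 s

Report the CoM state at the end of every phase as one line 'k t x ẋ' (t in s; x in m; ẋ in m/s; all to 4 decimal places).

1 0.4160 0.1548 0.2116
2 0.9510 0.2482 0.2542

phase 1: p=0.1066, T=0.416, ωT=1.609920, cosh=2.601157, sinh=2.401254; start (x,ẋ)=(0.100600, 0.102800) → end (x,ẋ)=(0.154778, 0.211642)
phase 2: p=0.1944, T=0.535, ωT=2.070450, cosh=4.027260, sinh=3.901131; start (x,ẋ)=(0.154778, 0.211642) → end (x,ẋ)=(0.248177, 0.254153)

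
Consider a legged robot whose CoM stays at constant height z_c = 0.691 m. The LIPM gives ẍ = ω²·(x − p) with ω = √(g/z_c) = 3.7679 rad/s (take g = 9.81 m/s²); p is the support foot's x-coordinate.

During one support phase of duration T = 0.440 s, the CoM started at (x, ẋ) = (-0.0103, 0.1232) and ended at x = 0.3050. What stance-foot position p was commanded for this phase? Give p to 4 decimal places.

ωT = 3.7679·0.440 = 1.657876; cosh(ωT) = 2.719348, sinh(ωT) = 2.528804
x(T) = p + (x₀−p)·cosh(ωT) + (ẋ₀/ω)·sinh(ωT) ⇒ p·(1 − cosh) = x(T) − x₀·cosh − (ẋ₀/ω)·sinh
numerator   = 0.3050 − (-0.0103)·2.719348 − (0.1232/3.7679)·2.528804 = 0.250324
denominator = 1 − 2.719348 = -1.719348
p = 0.250324 / -1.719348 = -0.1456

p = -0.1456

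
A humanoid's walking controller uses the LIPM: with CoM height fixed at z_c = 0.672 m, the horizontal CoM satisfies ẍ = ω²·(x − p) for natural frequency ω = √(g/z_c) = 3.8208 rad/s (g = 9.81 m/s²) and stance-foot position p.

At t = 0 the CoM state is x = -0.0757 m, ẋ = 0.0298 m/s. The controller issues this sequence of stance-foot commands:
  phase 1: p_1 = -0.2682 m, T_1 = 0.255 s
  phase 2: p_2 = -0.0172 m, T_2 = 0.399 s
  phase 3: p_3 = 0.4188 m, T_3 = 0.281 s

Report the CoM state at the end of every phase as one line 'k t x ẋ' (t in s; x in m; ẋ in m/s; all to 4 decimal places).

phase 1: p=-0.2682, T=0.255, ωT=0.974304, cosh=1.513389, sinh=1.135934; start (x,ẋ)=(-0.075700, 0.029800) → end (x,ẋ)=(0.031987, 0.880583)
phase 2: p=-0.0172, T=0.399, ωT=1.524499, cosh=2.405286, sinh=2.187556; start (x,ẋ)=(0.031987, 0.880583) → end (x,ẋ)=(0.605277, 2.529169)
phase 3: p=0.4188, T=0.281, ωT=1.073645, cosh=1.633893, sinh=1.292132; start (x,ẋ)=(0.605277, 2.529169) → end (x,ẋ)=(1.578807, 5.053022)

1 0.2550 0.0320 0.8806
2 0.6540 0.6053 2.5292
3 0.9350 1.5788 5.0530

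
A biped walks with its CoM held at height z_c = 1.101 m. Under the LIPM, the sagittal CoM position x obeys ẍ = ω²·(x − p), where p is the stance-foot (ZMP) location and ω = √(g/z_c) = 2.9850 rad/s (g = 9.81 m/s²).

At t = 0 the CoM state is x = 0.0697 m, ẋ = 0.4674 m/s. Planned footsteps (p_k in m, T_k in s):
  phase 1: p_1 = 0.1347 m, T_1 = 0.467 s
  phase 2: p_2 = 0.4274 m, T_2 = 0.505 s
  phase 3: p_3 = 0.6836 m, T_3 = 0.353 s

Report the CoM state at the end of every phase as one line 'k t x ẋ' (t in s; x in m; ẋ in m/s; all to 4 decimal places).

phase 1: p=0.1347, T=0.467, ωT=1.393995, cosh=2.139502, sinh=1.891420; start (x,ẋ)=(0.069700, 0.467400) → end (x,ẋ)=(0.291796, 0.633020)
phase 2: p=0.4274, T=0.505, ωT=1.507425, cosh=2.368285, sinh=2.146805; start (x,ẋ)=(0.291796, 0.633020) → end (x,ẋ)=(0.561519, 0.630196)
phase 3: p=0.6836, T=0.353, ωT=1.053705, cosh=1.608451, sinh=1.259807; start (x,ẋ)=(0.561519, 0.630196) → end (x,ẋ)=(0.753210, 0.554550)

1 0.4670 0.2918 0.6330
2 0.9720 0.5615 0.6302
3 1.3250 0.7532 0.5545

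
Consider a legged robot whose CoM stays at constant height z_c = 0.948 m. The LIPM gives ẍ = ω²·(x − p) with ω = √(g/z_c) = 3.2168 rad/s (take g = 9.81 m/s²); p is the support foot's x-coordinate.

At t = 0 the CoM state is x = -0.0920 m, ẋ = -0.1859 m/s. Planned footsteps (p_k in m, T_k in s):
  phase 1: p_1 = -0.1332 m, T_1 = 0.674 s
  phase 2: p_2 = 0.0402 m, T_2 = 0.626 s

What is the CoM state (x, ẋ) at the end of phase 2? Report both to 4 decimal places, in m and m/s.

phase 1: p=-0.1332, T=0.674, ωT=2.168123, cosh=4.428127, sinh=4.313735; start (x,ẋ)=(-0.092000, -0.185900) → end (x,ẋ)=(-0.200053, -0.251480)
phase 2: p=0.0402, T=0.626, ωT=2.013717, cosh=3.812300, sinh=3.678809; start (x,ẋ)=(-0.200053, -0.251480) → end (x,ẋ)=(-1.163317, -3.801875)

x = -1.1633, ẋ = -3.8019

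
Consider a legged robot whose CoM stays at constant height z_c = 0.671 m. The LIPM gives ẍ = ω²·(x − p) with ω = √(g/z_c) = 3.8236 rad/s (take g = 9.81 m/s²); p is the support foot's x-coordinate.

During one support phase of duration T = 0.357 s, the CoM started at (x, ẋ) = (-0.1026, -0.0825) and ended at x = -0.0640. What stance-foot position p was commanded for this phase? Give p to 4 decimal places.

p = -0.1745

ωT = 3.8236·0.357 = 1.365025; cosh(ωT) = 2.085598, sinh(ωT) = 1.830224
x(T) = p + (x₀−p)·cosh(ωT) + (ẋ₀/ω)·sinh(ωT) ⇒ p·(1 − cosh) = x(T) − x₀·cosh − (ẋ₀/ω)·sinh
numerator   = -0.0640 − (-0.1026)·2.085598 − (-0.0825/3.8236)·1.830224 = 0.189472
denominator = 1 − 2.085598 = -1.085598
p = 0.189472 / -1.085598 = -0.1745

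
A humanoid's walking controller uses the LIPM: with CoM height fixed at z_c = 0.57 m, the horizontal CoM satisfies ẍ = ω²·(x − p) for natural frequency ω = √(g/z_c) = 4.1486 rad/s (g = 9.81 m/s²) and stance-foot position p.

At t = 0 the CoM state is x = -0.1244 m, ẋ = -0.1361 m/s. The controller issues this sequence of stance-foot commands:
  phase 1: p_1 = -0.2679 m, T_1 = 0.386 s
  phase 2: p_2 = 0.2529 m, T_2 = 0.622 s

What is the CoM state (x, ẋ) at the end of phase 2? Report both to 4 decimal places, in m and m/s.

x = 0.4208, ẋ = 0.8490

phase 1: p=-0.2679, T=0.386, ωT=1.601360, cosh=2.580697, sinh=2.379074; start (x,ẋ)=(-0.124400, -0.136100) → end (x,ẋ)=(0.024381, 1.065088)
phase 2: p=0.2529, T=0.622, ωT=2.580429, cosh=6.639273, sinh=6.563531; start (x,ẋ)=(0.024381, 1.065088) → end (x,ẋ)=(0.420786, 0.848969)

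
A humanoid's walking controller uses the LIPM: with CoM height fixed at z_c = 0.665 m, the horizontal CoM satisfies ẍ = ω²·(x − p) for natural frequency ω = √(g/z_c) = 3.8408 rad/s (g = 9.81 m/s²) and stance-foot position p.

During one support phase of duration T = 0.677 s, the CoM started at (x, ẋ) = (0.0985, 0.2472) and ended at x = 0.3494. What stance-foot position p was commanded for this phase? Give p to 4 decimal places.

p = 0.1297

ωT = 3.8408·0.677 = 2.600222; cosh(ωT) = 6.770490, sinh(ωT) = 6.696232
x(T) = p + (x₀−p)·cosh(ωT) + (ẋ₀/ω)·sinh(ωT) ⇒ p·(1 − cosh) = x(T) − x₀·cosh − (ẋ₀/ω)·sinh
numerator   = 0.3494 − (0.0985)·6.770490 − (0.2472/3.8408)·6.696232 = -0.748473
denominator = 1 − 6.770490 = -5.770490
p = -0.748473 / -5.770490 = 0.1297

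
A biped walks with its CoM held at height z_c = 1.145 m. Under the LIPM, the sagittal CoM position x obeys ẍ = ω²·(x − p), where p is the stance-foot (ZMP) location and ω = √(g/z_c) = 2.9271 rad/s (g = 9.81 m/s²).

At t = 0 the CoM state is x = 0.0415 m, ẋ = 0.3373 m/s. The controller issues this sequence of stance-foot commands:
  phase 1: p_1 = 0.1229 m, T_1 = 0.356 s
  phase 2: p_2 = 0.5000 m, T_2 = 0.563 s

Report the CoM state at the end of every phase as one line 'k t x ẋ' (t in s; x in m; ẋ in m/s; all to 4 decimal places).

1 0.3560 0.1362 0.2419
2 0.9190 -0.2735 -2.0127

phase 1: p=0.1229, T=0.356, ωT=1.042048, cosh=1.593874, sinh=1.241142; start (x,ẋ)=(0.041500, 0.337300) → end (x,ẋ)=(0.136180, 0.241892)
phase 2: p=0.5000, T=0.563, ωT=1.647957, cosh=2.694398, sinh=2.501956; start (x,ẋ)=(0.136180, 0.241892) → end (x,ẋ)=(-0.273518, -2.012675)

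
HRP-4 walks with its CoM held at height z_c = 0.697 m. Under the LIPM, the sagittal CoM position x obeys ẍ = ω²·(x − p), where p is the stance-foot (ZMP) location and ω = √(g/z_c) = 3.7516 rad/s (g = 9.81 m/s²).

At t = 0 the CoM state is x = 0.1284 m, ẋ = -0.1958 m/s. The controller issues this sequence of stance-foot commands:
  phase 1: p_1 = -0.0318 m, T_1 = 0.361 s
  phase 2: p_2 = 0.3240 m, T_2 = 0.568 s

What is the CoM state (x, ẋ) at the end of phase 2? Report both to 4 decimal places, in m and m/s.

x = 0.5699, ẋ = 1.0567

phase 1: p=-0.0318, T=0.361, ωT=1.354328, cosh=2.066138, sinh=1.808017; start (x,ẋ)=(0.128400, -0.195800) → end (x,ẋ)=(0.204833, 0.682080)
phase 2: p=0.3240, T=0.568, ωT=2.130909, cosh=4.270624, sinh=4.151894; start (x,ẋ)=(0.204833, 0.682080) → end (x,ẋ)=(0.569940, 1.056731)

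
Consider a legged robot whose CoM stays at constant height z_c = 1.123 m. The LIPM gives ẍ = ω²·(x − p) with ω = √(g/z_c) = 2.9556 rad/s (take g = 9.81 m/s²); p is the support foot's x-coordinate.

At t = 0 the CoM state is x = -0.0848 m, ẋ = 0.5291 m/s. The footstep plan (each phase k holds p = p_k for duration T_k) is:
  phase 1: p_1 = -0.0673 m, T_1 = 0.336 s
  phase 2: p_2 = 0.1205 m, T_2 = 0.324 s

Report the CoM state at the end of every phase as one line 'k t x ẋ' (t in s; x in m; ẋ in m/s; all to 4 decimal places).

1 0.3360 0.1143 0.7519
2 0.6600 0.3939 1.1035

phase 1: p=-0.0673, T=0.336, ωT=0.993082, cosh=1.534987, sinh=1.164554; start (x,ẋ)=(-0.084800, 0.529100) → end (x,ẋ)=(0.114312, 0.751927)
phase 2: p=0.1205, T=0.324, ωT=0.957614, cosh=1.494640, sinh=1.110833; start (x,ẋ)=(0.114312, 0.751927) → end (x,ẋ)=(0.393855, 1.103543)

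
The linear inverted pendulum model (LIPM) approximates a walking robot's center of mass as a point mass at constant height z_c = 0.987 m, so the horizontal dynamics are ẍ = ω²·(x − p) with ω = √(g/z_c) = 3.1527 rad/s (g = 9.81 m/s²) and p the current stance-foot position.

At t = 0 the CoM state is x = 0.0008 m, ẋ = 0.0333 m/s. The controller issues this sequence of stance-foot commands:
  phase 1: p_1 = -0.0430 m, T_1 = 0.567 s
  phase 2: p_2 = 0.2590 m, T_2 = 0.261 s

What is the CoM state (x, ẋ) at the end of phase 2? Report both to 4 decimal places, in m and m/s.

phase 1: p=-0.0430, T=0.567, ωT=1.787581, cosh=3.071173, sinh=2.903808; start (x,ẋ)=(0.000800, 0.033300) → end (x,ẋ)=(0.122188, 0.503252)
phase 2: p=0.2590, T=0.261, ωT=0.822855, cosh=1.358083, sinh=0.918907; start (x,ẋ)=(0.122188, 0.503252) → end (x,ẋ)=(0.219880, 0.287110)

x = 0.2199, ẋ = 0.2871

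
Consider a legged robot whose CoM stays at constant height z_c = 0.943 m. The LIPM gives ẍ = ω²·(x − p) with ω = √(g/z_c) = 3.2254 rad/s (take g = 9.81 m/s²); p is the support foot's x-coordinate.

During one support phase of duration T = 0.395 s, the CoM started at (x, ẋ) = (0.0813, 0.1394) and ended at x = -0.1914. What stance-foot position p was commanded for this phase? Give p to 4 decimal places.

ωT = 3.2254·0.395 = 1.274033; cosh(ωT) = 1.927472, sinh(ωT) = 1.647771
x(T) = p + (x₀−p)·cosh(ωT) + (ẋ₀/ω)·sinh(ωT) ⇒ p·(1 − cosh) = x(T) − x₀·cosh − (ẋ₀/ω)·sinh
numerator   = -0.1914 − (0.0813)·1.927472 − (0.1394/3.2254)·1.647771 = -0.419319
denominator = 1 − 1.927472 = -0.927472
p = -0.419319 / -0.927472 = 0.4521

p = 0.4521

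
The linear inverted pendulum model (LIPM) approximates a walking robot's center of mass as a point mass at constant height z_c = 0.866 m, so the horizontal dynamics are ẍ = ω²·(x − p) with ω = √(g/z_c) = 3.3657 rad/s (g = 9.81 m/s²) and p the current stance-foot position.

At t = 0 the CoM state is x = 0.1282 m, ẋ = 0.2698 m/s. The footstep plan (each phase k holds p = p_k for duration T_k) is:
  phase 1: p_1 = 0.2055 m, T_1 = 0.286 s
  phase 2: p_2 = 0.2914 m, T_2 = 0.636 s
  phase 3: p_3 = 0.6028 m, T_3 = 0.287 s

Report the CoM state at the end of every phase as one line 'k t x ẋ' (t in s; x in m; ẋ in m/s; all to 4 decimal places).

1 0.2860 0.1792 0.1138
2 0.9220 -0.0506 -1.0932
3 1.2090 -0.7447 -4.1145

phase 1: p=0.2055, T=0.286, ωT=0.962590, cosh=1.500186, sinh=1.118284; start (x,ẋ)=(0.128200, 0.269800) → end (x,ẋ)=(0.179179, 0.113808)
phase 2: p=0.2914, T=0.636, ωT=2.140585, cosh=4.310999, sinh=4.193413; start (x,ẋ)=(0.179179, 0.113808) → end (x,ẋ)=(-0.050588, -1.093235)
phase 3: p=0.6028, T=0.287, ωT=0.965956, cosh=1.503959, sinh=1.123339; start (x,ẋ)=(-0.050588, -1.093235) → end (x,ẋ)=(-0.744748, -4.114525)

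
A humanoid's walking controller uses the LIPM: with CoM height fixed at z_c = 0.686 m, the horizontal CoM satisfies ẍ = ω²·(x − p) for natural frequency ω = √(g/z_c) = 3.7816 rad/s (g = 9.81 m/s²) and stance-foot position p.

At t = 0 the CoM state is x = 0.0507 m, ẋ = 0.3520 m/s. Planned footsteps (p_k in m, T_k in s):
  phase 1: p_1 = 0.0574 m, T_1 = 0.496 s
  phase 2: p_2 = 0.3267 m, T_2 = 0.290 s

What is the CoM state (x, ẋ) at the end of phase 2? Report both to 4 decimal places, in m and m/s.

phase 1: p=0.0574, T=0.496, ωT=1.875674, cosh=3.339232, sinh=3.185981; start (x,ẋ)=(0.050700, 0.352000) → end (x,ẋ)=(0.331586, 1.094687)
phase 2: p=0.3267, T=0.290, ωT=1.096664, cosh=1.664072, sinh=1.330089; start (x,ẋ)=(0.331586, 1.094687) → end (x,ẋ)=(0.719860, 1.846212)

x = 0.7199, ẋ = 1.8462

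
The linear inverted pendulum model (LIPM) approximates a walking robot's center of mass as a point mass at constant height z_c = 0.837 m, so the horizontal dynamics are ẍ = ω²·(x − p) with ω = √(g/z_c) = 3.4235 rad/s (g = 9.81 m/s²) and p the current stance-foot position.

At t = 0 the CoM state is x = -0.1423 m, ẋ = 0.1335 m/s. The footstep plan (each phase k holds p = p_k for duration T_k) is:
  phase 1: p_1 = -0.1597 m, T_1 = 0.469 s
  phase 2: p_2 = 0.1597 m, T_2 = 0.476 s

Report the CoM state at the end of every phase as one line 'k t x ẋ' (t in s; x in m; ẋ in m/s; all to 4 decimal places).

1 0.4690 -0.0214 0.4883
2 0.9450 0.0298 -0.2276

phase 1: p=-0.1597, T=0.469, ωT=1.605622, cosh=2.590860, sinh=2.390095; start (x,ẋ)=(-0.142300, 0.133500) → end (x,ẋ)=(-0.021417, 0.488255)
phase 2: p=0.1597, T=0.476, ωT=1.629586, cosh=2.648886, sinh=2.452876; start (x,ẋ)=(-0.021417, 0.488255) → end (x,ẋ)=(0.029768, -0.227582)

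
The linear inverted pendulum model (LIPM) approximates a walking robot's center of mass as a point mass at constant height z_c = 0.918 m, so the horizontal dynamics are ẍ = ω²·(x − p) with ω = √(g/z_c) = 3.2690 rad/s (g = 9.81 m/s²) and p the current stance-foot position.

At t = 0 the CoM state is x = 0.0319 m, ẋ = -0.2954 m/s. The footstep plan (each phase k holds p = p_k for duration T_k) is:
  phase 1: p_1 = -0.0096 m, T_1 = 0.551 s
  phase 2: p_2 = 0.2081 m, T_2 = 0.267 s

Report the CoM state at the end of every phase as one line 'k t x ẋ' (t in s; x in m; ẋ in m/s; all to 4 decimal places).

1 0.5510 -0.1467 -0.5193
2 0.8180 -0.4476 -1.8759

phase 1: p=-0.0096, T=0.551, ωT=1.801219, cosh=3.111062, sinh=2.945964; start (x,ẋ)=(0.031900, -0.295400) → end (x,ẋ)=(-0.146700, -0.519348)
phase 2: p=0.2081, T=0.267, ωT=0.872823, cosh=1.405715, sinh=0.987944; start (x,ẋ)=(-0.146700, -0.519348) → end (x,ẋ)=(-0.447603, -1.875914)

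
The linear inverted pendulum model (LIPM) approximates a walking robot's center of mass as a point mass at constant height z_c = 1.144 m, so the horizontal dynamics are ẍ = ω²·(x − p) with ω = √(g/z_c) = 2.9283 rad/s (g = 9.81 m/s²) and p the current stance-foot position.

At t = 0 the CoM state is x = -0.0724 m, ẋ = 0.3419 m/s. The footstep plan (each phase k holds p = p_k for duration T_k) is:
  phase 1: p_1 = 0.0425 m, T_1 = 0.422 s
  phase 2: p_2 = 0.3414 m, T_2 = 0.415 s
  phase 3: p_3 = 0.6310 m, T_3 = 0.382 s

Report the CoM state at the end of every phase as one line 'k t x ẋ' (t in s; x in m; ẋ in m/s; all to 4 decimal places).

phase 1: p=0.0425, T=0.422, ωT=1.235743, cosh=1.865776, sinh=1.575157; start (x,ẋ)=(-0.072400, 0.341900) → end (x,ẋ)=(0.012033, 0.107929)
phase 2: p=0.3414, T=0.415, ωT=1.215245, cosh=1.833878, sinh=1.537240; start (x,ẋ)=(0.012033, 0.107929) → end (x,ẋ)=(-0.205960, -1.284717)
phase 3: p=0.6310, T=0.382, ωT=1.118611, cosh=1.693666, sinh=1.366933; start (x,ẋ)=(-0.205960, -1.284717) → end (x,ẋ)=(-1.386238, -5.526056)

1 0.4220 0.0120 0.1079
2 0.8370 -0.2060 -1.2847
3 1.2190 -1.3862 -5.5261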